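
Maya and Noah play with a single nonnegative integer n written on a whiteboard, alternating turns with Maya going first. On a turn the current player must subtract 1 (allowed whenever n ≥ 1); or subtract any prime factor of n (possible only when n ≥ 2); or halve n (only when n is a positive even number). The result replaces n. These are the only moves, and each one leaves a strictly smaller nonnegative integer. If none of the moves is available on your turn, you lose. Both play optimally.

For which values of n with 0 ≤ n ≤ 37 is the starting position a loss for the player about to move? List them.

0, 4, 9, 14, 20, 24, 30, 34

Positions with no move are L. A position that does have a move is losing for the player to move precisely when every available move leads to a winning position for the opponent. Fill in the labels:
n=0: no move → L
n=1: W (go to 0, an L position)
n=2: W (go to 0, an L position)
n=3: W (go to 0, an L position)
n=4: L (options 2(W), 3(W) are all W)
n=5: W (go to 0, an L position)
n=6: W (go to 4, an L position)
n=7: W (go to 0, an L position)
n=8: W (go to 4, an L position)
n=9: L (options 6(W), 8(W) are all W)
n=10: W (go to 9, an L position)
n=11: W (go to 0, an L position)
n=12: W (go to 9, an L position)
n=13: W (go to 0, an L position)
n=14: L (options 7(W), 12(W), 13(W) are all W)
n=15: W (go to 14, an L position)
n=16: W (go to 14, an L position)
n=17: W (go to 0, an L position)
n=18: W (go to 9, an L position)
n=19: W (go to 0, an L position)
n=20: L (options 10(W), 15(W), 18(W), 19(W) are all W)
n=21: W (go to 14, an L position)
n=22: W (go to 20, an L position)
n=23: W (go to 0, an L position)
n=24: L (options 12(W), 21(W), 22(W), 23(W) are all W)
n=25: W (go to 20, an L position)
n=26: W (go to 24, an L position)
n=27: W (go to 24, an L position)
n=28: W (go to 14, an L position)
n=29: W (go to 0, an L position)
n=30: L (options 15(W), 25(W), 27(W), 28(W), 29(W) are all W)
n=31: W (go to 0, an L position)
n=32: W (go to 30, an L position)
n=33: W (go to 30, an L position)
n=34: L (options 17(W), 32(W), 33(W) are all W)
n=35: W (go to 30, an L position)
n=36: W (go to 34, an L position)
n=37: W (go to 0, an L position)
The losing starting values of n are exactly the entries labelled L in this table (8 of them).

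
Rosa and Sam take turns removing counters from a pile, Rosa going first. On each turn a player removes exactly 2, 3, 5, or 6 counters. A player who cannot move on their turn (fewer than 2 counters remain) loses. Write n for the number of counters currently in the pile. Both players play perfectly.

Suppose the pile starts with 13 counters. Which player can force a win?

Label each position W (a win for the player to move) or L (a loss). A position with no legal move is L; any other position is W exactly when some move reaches an L, and L when every move reaches a W.
n=0: no move → L
n=1: no move → L
n=2: reaches L-position 0 → W
n=3: reaches L-position 1 → W
n=4: reaches L-position 1 → W
n=5: reaches L-position 0 → W
n=6: reaches L-position 1 → W
n=7: reaches L-position 1 → W
n=8: only reaches 6(W), 5(W), 3(W), 2(W), all W → L
n=9: only reaches 7(W), 6(W), 4(W), 3(W), all W → L
n=10: reaches L-position 8 → W
n=11: reaches L-position 9 → W
n=12: reaches L-position 9 → W
n=13: reaches L-position 8 → W
From 13 Rosa can remove 5, leaving 8, reaching an L position.

Rosa wins.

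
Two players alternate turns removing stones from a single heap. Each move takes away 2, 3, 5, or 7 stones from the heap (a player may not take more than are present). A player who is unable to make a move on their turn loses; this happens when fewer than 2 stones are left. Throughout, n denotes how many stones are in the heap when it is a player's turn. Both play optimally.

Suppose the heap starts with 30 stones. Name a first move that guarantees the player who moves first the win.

Remove 2, leaving 28.

Build the W/L table. Terminal = L. A non-terminal position is W if it has a move to some L; otherwise it is L.
n=0: no move → L
n=1: no move → L
n=2: W (go to 0, an L position)
n=3: W (go to 1, an L position)
n=4: W (go to 1, an L position)
n=5: W (go to 0, an L position)
n=6: W (go to 1, an L position)
n=7: W (go to 0, an L position)
n=8: W (go to 1, an L position)
n=9: L (options 7(W), 6(W), 4(W), 2(W) are all W)
n=10: L (options 8(W), 7(W), 5(W), 3(W) are all W)
n=11: W (go to 9, an L position)
n=12: W (go to 10, an L position)
n=13: W (go to 10, an L position)
n=14: W (go to 9, an L position)
n=15: W (go to 10, an L position)
n=16: W (go to 9, an L position)
n=17: W (go to 10, an L position)
n=18: L (options 16(W), 15(W), 13(W), 11(W) are all W)
n=19: L (options 17(W), 16(W), 14(W), 12(W) are all W)
n=20: W (go to 18, an L position)
n=21: W (go to 19, an L position)
n=22: W (go to 19, an L position)
n=23: W (go to 18, an L position)
n=24: W (go to 19, an L position)
n=25: W (go to 18, an L position)
n=26: W (go to 19, an L position)
n=27: L (options 25(W), 24(W), 22(W), 20(W) are all W)
n=28: L (options 26(W), 25(W), 23(W), 21(W) are all W)
n=29: W (go to 27, an L position)
n=30: W (go to 28, an L position)
From 30, the L positions reachable in one move are: 28, 27. Any move reaching one of these is winning.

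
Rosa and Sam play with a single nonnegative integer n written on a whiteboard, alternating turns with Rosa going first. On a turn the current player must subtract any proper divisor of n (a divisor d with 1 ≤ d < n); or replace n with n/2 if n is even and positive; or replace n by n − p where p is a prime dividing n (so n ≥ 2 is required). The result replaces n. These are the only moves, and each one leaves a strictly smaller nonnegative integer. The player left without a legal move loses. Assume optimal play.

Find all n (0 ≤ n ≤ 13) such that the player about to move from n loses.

Classify positions by backward induction: terminal positions (no move available) are L. From any other position, the mover wins iff some move reaches an L.
n=0: no move → L
n=1: no move → L
n=2: can move to 0, which is L ⇒ W
n=3: can move to 0, which is L ⇒ W
n=4: moves to 2(W), 3(W); every one is W ⇒ L
n=5: can move to 0, which is L ⇒ W
n=6: can move to 4, which is L ⇒ W
n=7: can move to 0, which is L ⇒ W
n=8: can move to 4, which is L ⇒ W
n=9: moves to 6(W), 8(W); every one is W ⇒ L
n=10: can move to 9, which is L ⇒ W
n=11: can move to 0, which is L ⇒ W
n=12: can move to 9, which is L ⇒ W
n=13: can move to 0, which is L ⇒ W
The losing starting values of n are exactly the entries labelled L in this table (4 of them).

0, 1, 4, 9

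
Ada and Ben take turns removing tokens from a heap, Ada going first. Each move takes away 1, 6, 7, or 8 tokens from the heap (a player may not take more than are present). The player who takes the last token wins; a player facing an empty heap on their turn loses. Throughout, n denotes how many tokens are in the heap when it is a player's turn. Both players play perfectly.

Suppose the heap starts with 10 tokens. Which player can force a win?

Work bottom-up. With no move the player to move loses. Otherwise the position is W if at least one move leads to an L position for the opponent, and L if every move leads to a W.
n=0: no move → L
n=1: →0(L), so W
n=2: →1(W) only, which is W, so L
n=3: →2(L), so W
n=4: →3(W) only, which is W, so L
n=5: →4(L), so W
n=6: →0(L), so W
n=7: →0(L), so W
n=8: →2(L), so W
n=9: →2(L), so W
n=10: →4(L), so W
The starting position 10 is W: Ada should remove 6, leaving 4, handing over an L position.

Ada wins.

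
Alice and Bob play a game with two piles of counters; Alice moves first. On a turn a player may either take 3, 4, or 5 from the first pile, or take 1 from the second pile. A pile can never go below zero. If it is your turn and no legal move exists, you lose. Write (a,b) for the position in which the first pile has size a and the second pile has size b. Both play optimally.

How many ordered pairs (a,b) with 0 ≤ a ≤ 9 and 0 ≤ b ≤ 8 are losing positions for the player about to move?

Classify positions by backward induction: terminal positions (no move available) are L. From any other position, the mover wins iff some move reaches an L.
Every move lowers a or b (never raises either), so fill the grid row by row in increasing a, and left to right within a row: each cell's successors are then already labelled.
      b=0  b=1  b=2  b=3  b=4  b=5  b=6  b=7  b=8
a=0:    L    W    L    W    L    W    L    W    L
a=1:    L    W    L    W    L    W    L    W    L
a=2:    L    W    L    W    L    W    L    W    L
a=3:    W    L    W    L    W    L    W    L    W
a=4:    W    L    W    L    W    L    W    L    W
a=5:    W    L    W    L    W    L    W    L    W
a=6:    W    W    W    W    W    W    W    W    W
a=7:    W    W    W    W    W    W    W    W    W
a=8:    L    W    L    W    L    W    L    W    L
a=9:    L    W    L    W    L    W    L    W    L
Cells with no legal move (terminal, hence L): (0,0), (1,0), (2,0).
The remaining L cells, each justified by listing all of its moves:
(0,2): →(0,1)(W) only, which is W, so L
(0,4): →(0,3)(W) only, which is W, so L
(0,6): →(0,5)(W) only, which is W, so L
(0,8): →(0,7)(W) only, which is W, so L
(1,2): →(1,1)(W) only, which is W, so L
(1,4): →(1,3)(W) only, which is W, so L
(1,6): →(1,5)(W) only, which is W, so L
(1,8): →(1,7)(W) only, which is W, so L
(2,2): →(2,1)(W) only, which is W, so L
(2,4): →(2,3)(W) only, which is W, so L
(2,6): →(2,5)(W) only, which is W, so L
(2,8): →(2,7)(W) only, which is W, so L
(3,1): →(0,1)(W), (3,0)(W) — all W, so L
(3,3): →(0,3)(W), (3,2)(W) — all W, so L
(3,5): →(0,5)(W), (3,4)(W) — all W, so L
(3,7): →(0,7)(W), (3,6)(W) — all W, so L
(4,1): →(1,1)(W), (0,1)(W), (4,0)(W) — all W, so L
(4,3): →(1,3)(W), (0,3)(W), (4,2)(W) — all W, so L
(4,5): →(1,5)(W), (0,5)(W), (4,4)(W) — all W, so L
(4,7): →(1,7)(W), (0,7)(W), (4,6)(W) — all W, so L
(5,1): →(2,1)(W), (1,1)(W), (0,1)(W), (5,0)(W) — all W, so L
(5,3): →(2,3)(W), (1,3)(W), (0,3)(W), (5,2)(W) — all W, so L
(5,5): →(2,5)(W), (1,5)(W), (0,5)(W), (5,4)(W) — all W, so L
(5,7): →(2,7)(W), (1,7)(W), (0,7)(W), (5,6)(W) — all W, so L
(8,0): →(5,0)(W), (4,0)(W), (3,0)(W) — all W, so L
(8,2): →(5,2)(W), (4,2)(W), (3,2)(W), (8,1)(W) — all W, so L
(8,4): →(5,4)(W), (4,4)(W), (3,4)(W), (8,3)(W) — all W, so L
(8,6): →(5,6)(W), (4,6)(W), (3,6)(W), (8,5)(W) — all W, so L
(8,8): →(5,8)(W), (4,8)(W), (3,8)(W), (8,7)(W) — all W, so L
(9,0): →(6,0)(W), (5,0)(W), (4,0)(W) — all W, so L
(9,2): →(6,2)(W), (5,2)(W), (4,2)(W), (9,1)(W) — all W, so L
(9,4): →(6,4)(W), (5,4)(W), (4,4)(W), (9,3)(W) — all W, so L
(9,6): →(6,6)(W), (5,6)(W), (4,6)(W), (9,5)(W) — all W, so L
(9,8): →(6,8)(W), (5,8)(W), (4,8)(W), (9,7)(W) — all W, so L
Every other cell has at least one move into one of the L cells above, so it is W.
L cells per row: a=0: 5, a=1: 5, a=2: 5, a=3: 4, a=4: 4, a=5: 4, a=6: 0, a=7: 0, a=8: 5, a=9: 5; total 37.

37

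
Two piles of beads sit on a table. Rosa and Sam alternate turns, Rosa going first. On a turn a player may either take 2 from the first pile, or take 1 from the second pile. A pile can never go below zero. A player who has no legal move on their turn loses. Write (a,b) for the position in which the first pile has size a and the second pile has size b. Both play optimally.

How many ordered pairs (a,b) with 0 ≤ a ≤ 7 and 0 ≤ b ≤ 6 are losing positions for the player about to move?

28

Positions with no move are L. A position that does have a move is losing for the player to move precisely when every available move leads to a winning position for the opponent. Fill in the labels:
Every move lowers a or b (never raises either), so fill the grid row by row in increasing a, and left to right within a row: each cell's successors are then already labelled.
      b=0  b=1  b=2  b=3  b=4  b=5  b=6
a=0:    L    W    L    W    L    W    L
a=1:    L    W    L    W    L    W    L
a=2:    W    L    W    L    W    L    W
a=3:    W    L    W    L    W    L    W
a=4:    L    W    L    W    L    W    L
a=5:    L    W    L    W    L    W    L
a=6:    W    L    W    L    W    L    W
a=7:    W    L    W    L    W    L    W
Cells with no legal move (terminal, hence L): (0,0), (1,0).
The remaining L cells, each justified by listing all of its moves:
(0,2): the only move is to (0,1)(W), a W ⇒ L
(0,4): the only move is to (0,3)(W), a W ⇒ L
(0,6): the only move is to (0,5)(W), a W ⇒ L
(1,2): the only move is to (1,1)(W), a W ⇒ L
(1,4): the only move is to (1,3)(W), a W ⇒ L
(1,6): the only move is to (1,5)(W), a W ⇒ L
(2,1): moves to (0,1)(W), (2,0)(W); every one is W ⇒ L
(2,3): moves to (0,3)(W), (2,2)(W); every one is W ⇒ L
(2,5): moves to (0,5)(W), (2,4)(W); every one is W ⇒ L
(3,1): moves to (1,1)(W), (3,0)(W); every one is W ⇒ L
(3,3): moves to (1,3)(W), (3,2)(W); every one is W ⇒ L
(3,5): moves to (1,5)(W), (3,4)(W); every one is W ⇒ L
(4,0): the only move is to (2,0)(W), a W ⇒ L
(4,2): moves to (2,2)(W), (4,1)(W); every one is W ⇒ L
(4,4): moves to (2,4)(W), (4,3)(W); every one is W ⇒ L
(4,6): moves to (2,6)(W), (4,5)(W); every one is W ⇒ L
(5,0): the only move is to (3,0)(W), a W ⇒ L
(5,2): moves to (3,2)(W), (5,1)(W); every one is W ⇒ L
(5,4): moves to (3,4)(W), (5,3)(W); every one is W ⇒ L
(5,6): moves to (3,6)(W), (5,5)(W); every one is W ⇒ L
(6,1): moves to (4,1)(W), (6,0)(W); every one is W ⇒ L
(6,3): moves to (4,3)(W), (6,2)(W); every one is W ⇒ L
(6,5): moves to (4,5)(W), (6,4)(W); every one is W ⇒ L
(7,1): moves to (5,1)(W), (7,0)(W); every one is W ⇒ L
(7,3): moves to (5,3)(W), (7,2)(W); every one is W ⇒ L
(7,5): moves to (5,5)(W), (7,4)(W); every one is W ⇒ L
Every other cell has at least one move into one of the L cells above, so it is W.
L cells per row: a=0: 4, a=1: 4, a=2: 3, a=3: 3, a=4: 4, a=5: 4, a=6: 3, a=7: 3; total 28.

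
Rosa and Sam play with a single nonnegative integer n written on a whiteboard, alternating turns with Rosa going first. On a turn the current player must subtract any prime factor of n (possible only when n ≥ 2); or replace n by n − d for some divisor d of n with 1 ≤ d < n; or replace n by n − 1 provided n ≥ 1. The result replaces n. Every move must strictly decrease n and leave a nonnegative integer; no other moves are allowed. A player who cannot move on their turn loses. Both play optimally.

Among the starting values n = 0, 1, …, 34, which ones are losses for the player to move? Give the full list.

Use the standard recursion: the mover loses at a terminal position; elsewhere, the mover wins exactly when some move hands the opponent an L position.
n=0: no move → L
n=1: W (go to 0, an L position)
n=2: W (go to 0, an L position)
n=3: W (go to 0, an L position)
n=4: L (options 2(W), 3(W) are all W)
n=5: W (go to 0, an L position)
n=6: W (go to 4, an L position)
n=7: W (go to 0, an L position)
n=8: W (go to 4, an L position)
n=9: L (options 6(W), 8(W) are all W)
n=10: W (go to 9, an L position)
n=11: W (go to 0, an L position)
n=12: W (go to 9, an L position)
n=13: W (go to 0, an L position)
n=14: L (options 7(W), 12(W), 13(W) are all W)
n=15: W (go to 14, an L position)
n=16: W (go to 14, an L position)
n=17: W (go to 0, an L position)
n=18: W (go to 9, an L position)
n=19: W (go to 0, an L position)
n=20: L (options 10(W), 15(W), 16(W), 18(W), 19(W) are all W)
n=21: W (go to 14, an L position)
n=22: W (go to 20, an L position)
n=23: W (go to 0, an L position)
n=24: W (go to 20, an L position)
n=25: W (go to 20, an L position)
n=26: L (options 13(W), 24(W), 25(W) are all W)
n=27: W (go to 26, an L position)
n=28: W (go to 14, an L position)
n=29: W (go to 0, an L position)
n=30: W (go to 20, an L position)
n=31: W (go to 0, an L position)
n=32: L (options 16(W), 24(W), 28(W), 30(W), 31(W) are all W)
n=33: W (go to 32, an L position)
n=34: W (go to 32, an L position)
Reading off the rows marked L gives the requested list; there are 7 such values of n.

0, 4, 9, 14, 20, 26, 32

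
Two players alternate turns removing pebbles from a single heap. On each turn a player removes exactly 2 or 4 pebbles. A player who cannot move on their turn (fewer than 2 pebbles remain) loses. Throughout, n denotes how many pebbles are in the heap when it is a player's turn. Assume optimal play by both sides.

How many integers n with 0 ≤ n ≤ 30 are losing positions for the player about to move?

Compute win/loss labels from the base case upward. A position with no move is L. Any other position is W if it can reach an L in one move, else L.
n=0: no move → L
n=1: no move → L
n=2: W (go to 0, an L position)
n=3: W (go to 1, an L position)
n=4: W (go to 0, an L position)
n=5: W (go to 1, an L position)
n=6: L (options 4(W), 2(W) are all W)
n=7: L (options 5(W), 3(W) are all W)
n=8: W (go to 6, an L position)
n=9: W (go to 7, an L position)
n=10: W (go to 6, an L position)
n=11: W (go to 7, an L position)
n=12: L (options 10(W), 8(W) are all W)
n=13: L (options 11(W), 9(W) are all W)
n=14: W (go to 12, an L position)
n=15: W (go to 13, an L position)
n=16: W (go to 12, an L position)
n=17: W (go to 13, an L position)
n=18: L (options 16(W), 14(W) are all W)
n=19: L (options 17(W), 15(W) are all W)
n=20: W (go to 18, an L position)
n=21: W (go to 19, an L position)
n=22: W (go to 18, an L position)
n=23: W (go to 19, an L position)
n=24: L (options 22(W), 20(W) are all W)
n=25: L (options 23(W), 21(W) are all W)
n=26: W (go to 24, an L position)
n=27: W (go to 25, an L position)
n=28: W (go to 24, an L position)
n=29: W (go to 25, an L position)
n=30: L (options 28(W), 26(W) are all W)
L entries with 0 ≤ n ≤ 30: n = 0, 1, 6, 7, 12, 13, 18, 19, 24, 25, 30; that makes 11.

11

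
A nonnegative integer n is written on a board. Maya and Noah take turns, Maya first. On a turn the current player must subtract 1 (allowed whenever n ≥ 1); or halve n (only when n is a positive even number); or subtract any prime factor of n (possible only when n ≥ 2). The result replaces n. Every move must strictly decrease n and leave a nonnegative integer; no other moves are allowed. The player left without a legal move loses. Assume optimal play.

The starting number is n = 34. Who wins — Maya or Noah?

Classify positions by backward induction: terminal positions (no move available) are L. From any other position, the mover wins iff some move reaches an L.
n=0: no move → L
n=1: W (go to 0, an L position)
n=2: W (go to 0, an L position)
n=3: W (go to 0, an L position)
n=4: L (options 2(W), 3(W) are all W)
n=5: W (go to 0, an L position)
n=6: W (go to 4, an L position)
n=7: W (go to 0, an L position)
n=8: W (go to 4, an L position)
n=9: L (options 6(W), 8(W) are all W)
n=10: W (go to 9, an L position)
n=11: W (go to 0, an L position)
n=12: W (go to 9, an L position)
n=13: W (go to 0, an L position)
n=14: L (options 7(W), 12(W), 13(W) are all W)
n=15: W (go to 14, an L position)
n=16: W (go to 14, an L position)
n=17: W (go to 0, an L position)
n=18: W (go to 9, an L position)
n=19: W (go to 0, an L position)
n=20: L (options 10(W), 15(W), 18(W), 19(W) are all W)
n=21: W (go to 14, an L position)
n=22: W (go to 20, an L position)
n=23: W (go to 0, an L position)
n=24: L (options 12(W), 21(W), 22(W), 23(W) are all W)
n=25: W (go to 20, an L position)
n=26: W (go to 24, an L position)
n=27: W (go to 24, an L position)
n=28: W (go to 14, an L position)
n=29: W (go to 0, an L position)
n=30: L (options 15(W), 25(W), 27(W), 28(W), 29(W) are all W)
n=31: W (go to 0, an L position)
n=32: W (go to 30, an L position)
n=33: W (go to 30, an L position)
n=34: L (options 17(W), 32(W), 33(W) are all W)
The starting position 34 is L: whatever Maya does, the opponent receives a W position.

Noah wins.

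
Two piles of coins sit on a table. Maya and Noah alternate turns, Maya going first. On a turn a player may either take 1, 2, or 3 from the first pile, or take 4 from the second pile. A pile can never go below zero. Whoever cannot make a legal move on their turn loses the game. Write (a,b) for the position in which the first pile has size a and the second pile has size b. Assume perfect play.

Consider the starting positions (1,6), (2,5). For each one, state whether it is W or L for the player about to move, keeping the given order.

Classify positions by backward induction: terminal positions (no move available) are L. From any other position, the mover wins iff some move reaches an L.
No move ever increases a pile, so every position that can arise here has a ≤ 2 and b ≤ 6; it is enough to label the cells with 0 ≤ a ≤ 2 and 0 ≤ b ≤ 6.
Every move lowers a or b (never raises either), so fill the grid row by row in increasing a, and left to right within a row: each cell's successors are then already labelled.
      b=0  b=1  b=2  b=3  b=4  b=5  b=6
a=0:    L    L    L    L    W    W    W
a=1:    W    W    W    W    L    L    L
a=2:    W    W    W    W    W    W    W
Cells with no legal move (terminal, hence L): (0,0), (0,1), (0,2), (0,3).
The remaining L cells, each justified by listing all of its moves:
(1,4): only reaches (0,4)(W), (1,0)(W), all W → L
(1,5): only reaches (0,5)(W), (1,1)(W), all W → L
(1,6): only reaches (0,6)(W), (1,2)(W), all W → L
Every other cell has at least one move into one of the L cells above, so it is W.
(1,6): one of the L cells justified above, so L
(2,5): the move to (1,5) reaches an L cell, so W

(1,6): L, (2,5): W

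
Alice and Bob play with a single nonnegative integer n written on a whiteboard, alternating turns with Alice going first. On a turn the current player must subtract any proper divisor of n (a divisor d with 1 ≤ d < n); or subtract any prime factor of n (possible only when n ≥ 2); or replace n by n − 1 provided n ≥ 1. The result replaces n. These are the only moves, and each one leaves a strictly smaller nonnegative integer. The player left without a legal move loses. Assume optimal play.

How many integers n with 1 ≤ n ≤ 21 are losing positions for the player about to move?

4

Label each position W (a win for the player to move) or L (a loss). A position with no legal move is L; any other position is W exactly when some move reaches an L, and L when every move reaches a W.
n=0: no move → L
n=1: W (go to 0, an L position)
n=2: W (go to 0, an L position)
n=3: W (go to 0, an L position)
n=4: L (options 2(W), 3(W) are all W)
n=5: W (go to 0, an L position)
n=6: W (go to 4, an L position)
n=7: W (go to 0, an L position)
n=8: W (go to 4, an L position)
n=9: L (options 6(W), 8(W) are all W)
n=10: W (go to 9, an L position)
n=11: W (go to 0, an L position)
n=12: W (go to 9, an L position)
n=13: W (go to 0, an L position)
n=14: L (options 7(W), 12(W), 13(W) are all W)
n=15: W (go to 14, an L position)
n=16: W (go to 14, an L position)
n=17: W (go to 0, an L position)
n=18: W (go to 9, an L position)
n=19: W (go to 0, an L position)
n=20: L (options 10(W), 15(W), 16(W), 18(W), 19(W) are all W)
n=21: W (go to 14, an L position)
L entries with 1 ≤ n ≤ 21 (n=0 is outside the asked range and is not counted): n = 4, 9, 14, 20; that makes 4.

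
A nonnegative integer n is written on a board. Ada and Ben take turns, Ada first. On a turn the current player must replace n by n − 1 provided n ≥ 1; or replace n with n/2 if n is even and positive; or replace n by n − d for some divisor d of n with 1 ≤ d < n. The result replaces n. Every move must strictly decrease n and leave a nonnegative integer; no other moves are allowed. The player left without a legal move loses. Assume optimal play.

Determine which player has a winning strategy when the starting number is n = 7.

Work bottom-up. With no move the player to move loses. Otherwise the position is W if at least one move leads to an L position for the opponent, and L if every move leads to a W.
n=0: no move → L
n=1: W (go to 0, an L position)
n=2: L (sole option 1(W) is W)
n=3: W (go to 2, an L position)
n=4: W (go to 2, an L position)
n=5: L (sole option 4(W) is W)
n=6: W (go to 5, an L position)
n=7: L (sole option 6(W) is W)
The starting position 7 is L: whatever Ada does, the opponent receives a W position.

Ben wins.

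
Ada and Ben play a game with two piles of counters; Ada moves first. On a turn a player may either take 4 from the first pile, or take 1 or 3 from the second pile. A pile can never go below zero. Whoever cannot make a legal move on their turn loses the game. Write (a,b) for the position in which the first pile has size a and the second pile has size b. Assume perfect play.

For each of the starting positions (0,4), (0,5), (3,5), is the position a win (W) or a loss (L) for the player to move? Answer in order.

(0,4): L, (0,5): W, (3,5): W

Use the standard recursion: the mover loses at a terminal position; elsewhere, the mover wins exactly when some move hands the opponent an L position.
No move ever increases a pile, so every position that can arise here has a ≤ 3 and b ≤ 5; it is enough to label the cells with 0 ≤ a ≤ 3 and 0 ≤ b ≤ 5.
Every move lowers a or b (never raises either), so fill the grid row by row in increasing a, and left to right within a row: each cell's successors are then already labelled.
      b=0  b=1  b=2  b=3  b=4  b=5
a=0:    L    W    L    W    L    W
a=1:    L    W    L    W    L    W
a=2:    L    W    L    W    L    W
a=3:    L    W    L    W    L    W
Cells with no legal move (terminal, hence L): (0,0), (1,0), (2,0), (3,0).
The remaining L cells, each justified by listing all of its moves:
(0,2): →(0,1)(W) only, which is W, so L
(0,4): →(0,3)(W), (0,1)(W) — all W, so L
(1,2): →(1,1)(W) only, which is W, so L
(1,4): →(1,3)(W), (1,1)(W) — all W, so L
(2,2): →(2,1)(W) only, which is W, so L
(2,4): →(2,3)(W), (2,1)(W) — all W, so L
(3,2): →(3,1)(W) only, which is W, so L
(3,4): →(3,3)(W), (3,1)(W) — all W, so L
Every other cell has at least one move into one of the L cells above, so it is W.
(0,4): one of the L cells justified above, so L
(0,5): the move to (0,4) reaches an L cell, so W
(3,5): the move to (3,4) reaches an L cell, so W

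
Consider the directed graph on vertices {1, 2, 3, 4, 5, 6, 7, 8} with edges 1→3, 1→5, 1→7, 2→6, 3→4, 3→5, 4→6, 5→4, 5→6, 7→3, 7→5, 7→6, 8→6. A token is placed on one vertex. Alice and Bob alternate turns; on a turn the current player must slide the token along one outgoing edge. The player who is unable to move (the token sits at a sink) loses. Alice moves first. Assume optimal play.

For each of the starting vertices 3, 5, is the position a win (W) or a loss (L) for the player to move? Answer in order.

3: L, 5: W

Compute win/loss labels from the base case upward. A position with no move is L. Any other position is W if it can reach an L in one move, else L.
Every edge goes from a vertex to one that appears earlier in the order 6, 4, 5, 3, 7, 8, 2, 1, so processing vertices in that order labels each vertex after all of its successors.
6: no outgoing edge → L
4: W (go to 6, an L position)
5: W (go to 6, an L position)
3: L (options 5(W), 4(W) are all W)
7: W (go to 3, an L position)
8: W (go to 6, an L position)
2: W (go to 6, an L position)
1: W (go to 3, an L position)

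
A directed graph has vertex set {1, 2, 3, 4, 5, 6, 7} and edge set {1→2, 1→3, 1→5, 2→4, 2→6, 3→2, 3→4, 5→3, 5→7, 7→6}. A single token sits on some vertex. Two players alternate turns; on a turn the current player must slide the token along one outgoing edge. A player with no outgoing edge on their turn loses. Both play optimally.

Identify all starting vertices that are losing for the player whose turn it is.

4, 5, 6

Label each position W (a win for the player to move) or L (a loss). A position with no legal move is L; any other position is W exactly when some move reaches an L, and L when every move reaches a W.
Every edge goes from a vertex to one that appears earlier in the order 6, 4, 2, 3, 7, 5, 1, so processing vertices in that order labels each vertex after all of its successors.
6: no outgoing edge → L
4: no outgoing edge → L
2: can move to 4, which is L ⇒ W
3: can move to 4, which is L ⇒ W
7: can move to 6, which is L ⇒ W
5: moves to 7(W), 3(W); every one is W ⇒ L
1: can move to 5, which is L ⇒ W
The losing starting vertices are exactly the entries labelled L in this table (3 of them).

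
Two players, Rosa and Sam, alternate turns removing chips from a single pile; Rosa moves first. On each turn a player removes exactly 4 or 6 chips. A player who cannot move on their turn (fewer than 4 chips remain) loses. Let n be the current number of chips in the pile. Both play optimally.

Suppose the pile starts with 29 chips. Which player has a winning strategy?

Rosa wins.

Label each position W (a win for the player to move) or L (a loss). A position with no legal move is L; any other position is W exactly when some move reaches an L, and L when every move reaches a W.
n=0: no move → L
n=1: no move → L
n=2: no move → L
n=3: no move → L
n=4: reaches L-position 0 → W
n=5: reaches L-position 1 → W
n=6: reaches L-position 2 → W
n=7: reaches L-position 3 → W
n=8: reaches L-position 2 → W
n=9: reaches L-position 3 → W
n=10: only reaches 6(W), 4(W), all W → L
n=11: only reaches 7(W), 5(W), all W → L
n=12: only reaches 8(W), 6(W), all W → L
n=13: only reaches 9(W), 7(W), all W → L
n=14: reaches L-position 10 → W
n=15: reaches L-position 11 → W
n=16: reaches L-position 12 → W
n=17: reaches L-position 13 → W
n=18: reaches L-position 12 → W
n=19: reaches L-position 13 → W
n=20: only reaches 16(W), 14(W), all W → L
n=21: only reaches 17(W), 15(W), all W → L
n=22: only reaches 18(W), 16(W), all W → L
n=23: only reaches 19(W), 17(W), all W → L
n=24: reaches L-position 20 → W
n=25: reaches L-position 21 → W
n=26: reaches L-position 22 → W
n=27: reaches L-position 23 → W
n=28: reaches L-position 22 → W
n=29: reaches L-position 23 → W
From 29 Rosa can remove 6, leaving 23, reaching an L position.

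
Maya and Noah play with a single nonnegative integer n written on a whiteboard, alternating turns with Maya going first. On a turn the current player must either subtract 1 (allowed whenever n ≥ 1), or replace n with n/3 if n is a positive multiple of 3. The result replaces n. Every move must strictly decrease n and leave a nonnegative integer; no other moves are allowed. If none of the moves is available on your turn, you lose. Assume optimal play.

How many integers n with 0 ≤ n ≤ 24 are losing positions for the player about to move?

Work bottom-up. With no move the player to move loses. Otherwise the position is W if at least one move leads to an L position for the opponent, and L if every move leads to a W.
n=0: no move → L
n=1: →0(L), so W
n=2: →1(W) only, which is W, so L
n=3: →2(L), so W
n=4: →3(W) only, which is W, so L
n=5: →4(L), so W
n=6: →2(L), so W
n=7: →6(W) only, which is W, so L
n=8: →7(L), so W
n=9: →3(W), 8(W) — all W, so L
n=10: →9(L), so W
n=11: →10(W) only, which is W, so L
n=12: →4(L), so W
n=13: →12(W) only, which is W, so L
n=14: →13(L), so W
n=15: →5(W), 14(W) — all W, so L
n=16: →15(L), so W
n=17: →16(W) only, which is W, so L
n=18: →17(L), so W
n=19: →18(W) only, which is W, so L
n=20: →19(L), so W
n=21: →7(L), so W
n=22: →21(W) only, which is W, so L
n=23: →22(L), so W
n=24: →8(W), 23(W) — all W, so L
L entries with 0 ≤ n ≤ 24: n = 0, 2, 4, 7, 9, 11, 13, 15, 17, 19, 22, 24; that makes 12.

12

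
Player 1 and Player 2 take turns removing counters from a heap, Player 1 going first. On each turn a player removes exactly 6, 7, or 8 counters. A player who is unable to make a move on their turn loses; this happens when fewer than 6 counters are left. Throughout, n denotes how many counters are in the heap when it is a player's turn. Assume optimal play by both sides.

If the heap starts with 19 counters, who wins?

Player 2 wins.

Build the W/L table. Terminal = L. A non-terminal position is W if it has a move to some L; otherwise it is L.
n=0: no move → L
n=1: no move → L
n=2: no move → L
n=3: no move → L
n=4: no move → L
n=5: no move → L
n=6: →0(L), so W
n=7: →1(L), so W
n=8: →2(L), so W
n=9: →3(L), so W
n=10: →4(L), so W
n=11: →5(L), so W
n=12: →5(L), so W
n=13: →5(L), so W
n=14: →8(W), 7(W), 6(W) — all W, so L
n=15: →9(W), 8(W), 7(W) — all W, so L
n=16: →10(W), 9(W), 8(W) — all W, so L
n=17: →11(W), 10(W), 9(W) — all W, so L
n=18: →12(W), 11(W), 10(W) — all W, so L
n=19: →13(W), 12(W), 11(W) — all W, so L
Every move from 19 reaches a W position, so the mover loses.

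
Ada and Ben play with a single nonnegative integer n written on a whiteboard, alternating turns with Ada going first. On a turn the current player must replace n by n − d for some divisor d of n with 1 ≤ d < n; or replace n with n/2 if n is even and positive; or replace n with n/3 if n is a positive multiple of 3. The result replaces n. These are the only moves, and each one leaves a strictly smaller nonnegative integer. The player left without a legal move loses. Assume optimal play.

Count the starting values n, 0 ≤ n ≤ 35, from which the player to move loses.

14

Build the W/L table. Terminal = L. A non-terminal position is W if it has a move to some L; otherwise it is L.
n=0: no move → L
n=1: no move → L
n=2: reaches L-position 1 → W
n=3: reaches L-position 1 → W
n=4: only reaches 2(W), 3(W), all W → L
n=5: reaches L-position 4 → W
n=6: reaches L-position 4 → W
n=7: only reaches 6(W), which is W → L
n=8: reaches L-position 4 → W
n=9: only reaches 3(W), 6(W), 8(W), all W → L
n=10: reaches L-position 9 → W
n=11: only reaches 10(W), which is W → L
n=12: reaches L-position 4 → W
n=13: only reaches 12(W), which is W → L
n=14: reaches L-position 7 → W
n=15: only reaches 5(W), 10(W), 12(W), 14(W), all W → L
n=16: reaches L-position 15 → W
n=17: only reaches 16(W), which is W → L
n=18: reaches L-position 9 → W
n=19: only reaches 18(W), which is W → L
n=20: reaches L-position 15 → W
n=21: reaches L-position 7 → W
n=22: reaches L-position 11 → W
n=23: only reaches 22(W), which is W → L
n=24: reaches L-position 23 → W
n=25: only reaches 20(W), 24(W), all W → L
n=26: reaches L-position 13 → W
n=27: reaches L-position 9 → W
n=28: only reaches 14(W), 21(W), 24(W), 26(W), 27(W), all W → L
n=29: reaches L-position 28 → W
n=30: reaches L-position 15 → W
n=31: only reaches 30(W), which is W → L
n=32: reaches L-position 28 → W
n=33: reaches L-position 11 → W
n=34: reaches L-position 17 → W
n=35: reaches L-position 28 → W
L entries with 0 ≤ n ≤ 35: n = 0, 1, 4, 7, 9, 11, 13, 15, 17, 19, 23, 25, 28, 31; that makes 14.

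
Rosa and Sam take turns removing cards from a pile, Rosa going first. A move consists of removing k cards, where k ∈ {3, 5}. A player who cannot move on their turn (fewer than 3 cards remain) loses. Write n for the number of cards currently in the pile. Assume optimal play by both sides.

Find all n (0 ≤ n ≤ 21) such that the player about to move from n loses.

Positions with no move are L. A position that does have a move is losing for the player to move precisely when every available move leads to a winning position for the opponent. Fill in the labels:
n=0: no move → L
n=1: no move → L
n=2: no move → L
n=3: →0(L), so W
n=4: →1(L), so W
n=5: →2(L), so W
n=6: →1(L), so W
n=7: →2(L), so W
n=8: →5(W), 3(W) — all W, so L
n=9: →6(W), 4(W) — all W, so L
n=10: →7(W), 5(W) — all W, so L
n=11: →8(L), so W
n=12: →9(L), so W
n=13: →10(L), so W
n=14: →9(L), so W
n=15: →10(L), so W
n=16: →13(W), 11(W) — all W, so L
n=17: →14(W), 12(W) — all W, so L
n=18: →15(W), 13(W) — all W, so L
n=19: →16(L), so W
n=20: →17(L), so W
n=21: →18(L), so W
Reading off the rows marked L gives the requested list; there are 9 such values of n.

0, 1, 2, 8, 9, 10, 16, 17, 18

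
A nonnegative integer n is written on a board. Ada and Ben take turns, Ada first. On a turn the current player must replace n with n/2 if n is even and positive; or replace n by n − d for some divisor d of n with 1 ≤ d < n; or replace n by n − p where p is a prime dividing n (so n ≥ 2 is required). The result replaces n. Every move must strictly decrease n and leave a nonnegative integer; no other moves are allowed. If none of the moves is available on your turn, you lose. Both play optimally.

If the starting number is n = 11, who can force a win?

Classify positions by backward induction: terminal positions (no move available) are L. From any other position, the mover wins iff some move reaches an L.
n=0: no move → L
n=1: no move → L
n=2: can move to 0, which is L ⇒ W
n=3: can move to 0, which is L ⇒ W
n=4: moves to 2(W), 3(W); every one is W ⇒ L
n=5: can move to 0, which is L ⇒ W
n=6: can move to 4, which is L ⇒ W
n=7: can move to 0, which is L ⇒ W
n=8: can move to 4, which is L ⇒ W
n=9: moves to 6(W), 8(W); every one is W ⇒ L
n=10: can move to 9, which is L ⇒ W
n=11: can move to 0, which is L ⇒ W
From 11 Ada can move to 0, reaching an L position.

Ada wins.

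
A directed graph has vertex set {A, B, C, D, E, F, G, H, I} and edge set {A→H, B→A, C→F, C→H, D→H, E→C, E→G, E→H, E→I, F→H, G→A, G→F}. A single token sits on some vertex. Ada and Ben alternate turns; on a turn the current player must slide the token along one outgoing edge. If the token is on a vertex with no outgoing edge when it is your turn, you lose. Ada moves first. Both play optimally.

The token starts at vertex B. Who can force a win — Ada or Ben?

Build the W/L table. Terminal = L. A non-terminal position is W if it has a move to some L; otherwise it is L.
Every edge goes from a vertex to one that appears earlier in the order I, H, A, D, F, G, C, B, E, so processing vertices in that order labels each vertex after all of its successors.
I: no outgoing edge → L
H: no outgoing edge → L
A: →H(L), so W
D: →H(L), so W
F: →H(L), so W
G: →F(W), A(W) — all W, so L
C: →H(L), so W
B: →A(W) only, which is W, so L
E: →G(L), so W
Every move from B reaches a W position, so the mover loses.

Ben wins.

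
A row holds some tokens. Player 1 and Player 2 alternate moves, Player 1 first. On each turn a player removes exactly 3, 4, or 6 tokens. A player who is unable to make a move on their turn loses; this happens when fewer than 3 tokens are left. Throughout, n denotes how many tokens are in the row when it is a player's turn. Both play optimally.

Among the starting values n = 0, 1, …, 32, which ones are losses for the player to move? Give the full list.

Build the W/L table. Terminal = L. A non-terminal position is W if it has a move to some L; otherwise it is L.
n=0: no move → L
n=1: no move → L
n=2: no move → L
n=3: →0(L), so W
n=4: →1(L), so W
n=5: →2(L), so W
n=6: →2(L), so W
n=7: →1(L), so W
n=8: →2(L), so W
n=9: →6(W), 5(W), 3(W) — all W, so L
n=10: →7(W), 6(W), 4(W) — all W, so L
n=11: →8(W), 7(W), 5(W) — all W, so L
n=12: →9(L), so W
n=13: →10(L), so W
n=14: →11(L), so W
n=15: →11(L), so W
n=16: →10(L), so W
n=17: →11(L), so W
n=18: →15(W), 14(W), 12(W) — all W, so L
n=19: →16(W), 15(W), 13(W) — all W, so L
n=20: →17(W), 16(W), 14(W) — all W, so L
n=21: →18(L), so W
n=22: →19(L), so W
n=23: →20(L), so W
n=24: →20(L), so W
n=25: →19(L), so W
n=26: →20(L), so W
n=27: →24(W), 23(W), 21(W) — all W, so L
n=28: →25(W), 24(W), 22(W) — all W, so L
n=29: →26(W), 25(W), 23(W) — all W, so L
n=30: →27(L), so W
n=31: →28(L), so W
n=32: →29(L), so W
The losing starting values of n are exactly the entries labelled L in this table (12 of them).

0, 1, 2, 9, 10, 11, 18, 19, 20, 27, 28, 29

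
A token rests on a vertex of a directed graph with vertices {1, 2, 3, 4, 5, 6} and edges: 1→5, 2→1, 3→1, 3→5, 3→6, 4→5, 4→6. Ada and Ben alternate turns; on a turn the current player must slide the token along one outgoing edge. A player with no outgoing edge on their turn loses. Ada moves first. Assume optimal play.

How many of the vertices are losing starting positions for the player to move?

3

Compute win/loss labels from the base case upward. A position with no move is L. Any other position is W if it can reach an L in one move, else L.
Every edge goes from a vertex to one that appears earlier in the order 6, 5, 4, 1, 3, 2, so processing vertices in that order labels each vertex after all of its successors.
6: no outgoing edge → L
5: no outgoing edge → L
4: can move to 5, which is L ⇒ W
1: can move to 5, which is L ⇒ W
3: can move to 5, which is L ⇒ W
2: the only move is to 1(W), a W ⇒ L
The L vertices are 2, 5, 6; that is 3 in all.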